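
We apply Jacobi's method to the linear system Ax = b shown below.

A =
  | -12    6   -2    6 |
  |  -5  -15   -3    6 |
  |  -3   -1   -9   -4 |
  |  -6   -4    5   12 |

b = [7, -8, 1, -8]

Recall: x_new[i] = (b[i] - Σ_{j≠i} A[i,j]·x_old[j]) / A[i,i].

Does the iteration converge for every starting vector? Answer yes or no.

A = D + L + U where D = diag(-12, -15, -9, 12).
Jacobi T = -D⁻¹(L+U): T[0,3] = -(6)/(-12) = +0.5000; T[0,0] = 0.
  T[0,:] = [+0.0000, +0.5000, -0.1667, +0.5000]
  T[1,:] = [-0.3333, +0.0000, -0.2000, +0.4000]
  T[2,:] = [-0.3333, -0.1111, +0.0000, -0.4444]
  T[3,:] = [+0.5000, +0.3333, -0.4167, +0.0000]
eigenvalue magnitudes: 0.9015, 0.5383, 0.3709, 0.3709.
spectral radius ρ = 0.9015; 0.9015 < 1: convergent.

yes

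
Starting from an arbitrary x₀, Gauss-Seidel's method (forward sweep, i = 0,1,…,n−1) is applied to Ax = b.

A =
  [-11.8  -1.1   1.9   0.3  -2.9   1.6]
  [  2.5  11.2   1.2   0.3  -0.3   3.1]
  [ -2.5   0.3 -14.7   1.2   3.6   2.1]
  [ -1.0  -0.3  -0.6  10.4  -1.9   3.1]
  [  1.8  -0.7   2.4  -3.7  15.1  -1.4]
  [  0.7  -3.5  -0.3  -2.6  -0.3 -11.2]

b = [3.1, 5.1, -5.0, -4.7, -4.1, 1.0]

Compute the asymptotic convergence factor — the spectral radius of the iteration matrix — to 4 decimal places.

Diagonal D = diag(-11.8, 11.2, -14.7, 10.4, 15.1, -11.2); L, U strict lower/upper.
Gauss-Seidel: T = -(D+L)⁻¹U, row 0 first, T[0,2] = -(1.9)/(-11.8) = +0.1610; later rows by forward substitution.
  T[0,:] = [+0.0000  -0.0932  +0.1610  +0.0254  -0.2458  +0.1356]
  T[1,:] = [+0.0000  +0.0208  -0.1431  -0.0325  +0.0816  -0.3071]
  T[2,:] = [+0.0000  +0.0163  -0.0303  +0.0766  +0.2884  +0.1135]
  T[3,:] = [+0.0000  -0.0074  +0.0096  +0.0059  +0.1781  -0.2873]
  T[4,:] = [+0.0000  +0.0077  -0.0187  -0.0153  +0.0309  -0.0261]
  T[5,:] = [+0.0000  -0.0112  +0.0539  +0.0087  -0.0908  +0.1688]
|λ(T)| sorted: 0.1511, 0.0890, 0.0890, 0.0815, 0.0089, 0.0000.
spectral radius ρ = 0.1511; 0.1511 < 1, so it converges for any x₀.

0.1511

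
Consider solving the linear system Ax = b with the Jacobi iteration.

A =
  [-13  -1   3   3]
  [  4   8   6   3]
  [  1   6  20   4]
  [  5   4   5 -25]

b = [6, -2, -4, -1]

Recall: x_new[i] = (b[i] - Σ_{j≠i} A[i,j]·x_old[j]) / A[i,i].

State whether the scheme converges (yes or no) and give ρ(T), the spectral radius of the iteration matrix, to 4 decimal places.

A = D + L + U where D = diag(-13, 8, 20, -25).
Jacobi T = -D⁻¹(L+U): T[2,3] = -(4)/(20) = -0.2000; T[2,2] = 0.
  T[0,:] = [+0.0000, -0.0769, +0.2308, +0.2308]
  T[1,:] = [-0.5000, +0.0000, -0.7500, -0.3750]
  T[2,:] = [-0.0500, -0.3000, +0.0000, -0.2000]
  T[3,:] = [+0.2000, +0.1600, +0.2000, +0.0000]
eigenvalue magnitudes: 0.5578, 0.2518, 0.1898, 0.1898.
spectral radius ρ = 0.5578; 0.5578 < 1 ⇒ converges.

yes, ρ = 0.5578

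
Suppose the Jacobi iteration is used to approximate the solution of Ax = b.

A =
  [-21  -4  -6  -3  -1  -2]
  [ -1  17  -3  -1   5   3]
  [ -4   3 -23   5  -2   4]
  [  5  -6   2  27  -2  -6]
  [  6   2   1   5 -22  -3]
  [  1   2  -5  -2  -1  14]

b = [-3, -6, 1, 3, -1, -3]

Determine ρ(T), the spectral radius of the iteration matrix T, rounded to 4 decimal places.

0.5112

Let D = diag(-21, 17, -23, 27, -22, 14); L, U the strict triangles.
Jacobi T = -D⁻¹(L+U): T[5,1] = -(2)/(14) = -0.1429; T[5,5] = 0.
  T[0,:] = [+0.0000  -0.1905  -0.2857  -0.1429  -0.0476  -0.0952]
  T[1,:] = [+0.0588  +0.0000  +0.1765  +0.0588  -0.2941  -0.1765]
  T[2,:] = [-0.1739  +0.1304  +0.0000  +0.2174  -0.0870  +0.1739]
  T[3,:] = [-0.1852  +0.2222  -0.0741  +0.0000  +0.0741  +0.2222]
  T[4,:] = [+0.2727  +0.0909  +0.0455  +0.2273  +0.0000  -0.1364]
  T[5,:] = [-0.0714  -0.1429  +0.3571  +0.1429  +0.0714  +0.0000]
|eigenvalues of T|: 0.5112, 0.3123, 0.3123, 0.1959, 0.1959, 0.0939.
spectral radius ρ = 0.5112; 0.5112 < 1 ⇒ converges.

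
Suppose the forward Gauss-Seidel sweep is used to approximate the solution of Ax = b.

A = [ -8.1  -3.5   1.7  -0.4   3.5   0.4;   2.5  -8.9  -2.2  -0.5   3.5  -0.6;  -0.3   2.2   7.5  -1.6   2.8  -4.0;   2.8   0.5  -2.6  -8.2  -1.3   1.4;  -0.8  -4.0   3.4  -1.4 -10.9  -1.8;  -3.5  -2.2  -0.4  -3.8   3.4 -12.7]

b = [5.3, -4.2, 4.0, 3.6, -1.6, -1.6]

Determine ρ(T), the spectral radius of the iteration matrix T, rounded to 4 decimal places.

Write A = D+L+U with D = diag(-8.1, -8.9, 7.5, -8.2, -10.9, -12.7).
GS T = -(D+L)⁻¹U: row 0 first, T[0,5] = -(0.4)/(-8.1) = +0.0494; later rows by forward substitution.
  T[0,:] = [+0.0000  -0.4321  +0.2099  -0.0494  +0.4321  +0.0494]
  T[1,:] = [+0.0000  -0.1214  -0.1882  -0.0701  +0.5146  -0.0535]
  T[2,:] = [+0.0000  +0.0183  +0.0636  +0.2319  -0.5070  +0.5510]
  T[3,:] = [+0.0000  -0.1608  +0.0400  -0.0947  +0.1811  +0.0096]
  T[4,:] = [+0.0000  +0.1026  +0.0684  +0.1138  -0.4020  +0.0215]
  T[5,:] = [+0.0000  +0.2151  -0.0209  +0.0772  -0.3541  -0.0188]
|eigenvalues of T|: 0.5707, 0.2345, 0.2345, 0.0724, 0.0724, 0.0000.
spectral radius ρ = 0.5707; 0.5707 < 1 ⇒ converges.

0.5707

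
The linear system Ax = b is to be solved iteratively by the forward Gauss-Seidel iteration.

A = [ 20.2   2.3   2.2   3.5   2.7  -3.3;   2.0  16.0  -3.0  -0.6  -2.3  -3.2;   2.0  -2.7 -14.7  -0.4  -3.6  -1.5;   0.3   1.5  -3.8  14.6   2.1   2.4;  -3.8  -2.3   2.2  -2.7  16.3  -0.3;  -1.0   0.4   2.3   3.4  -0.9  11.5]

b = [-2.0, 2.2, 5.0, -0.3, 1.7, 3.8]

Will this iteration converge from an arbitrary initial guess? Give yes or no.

A = D + L + U where D = diag(20.2, 16, -14.7, 14.6, 16.3, 11.5).
Gauss-Seidel: T = -(D+L)⁻¹U, row 0 first, T[0,4] = -(2.7)/(20.2) = -0.1337; later rows by forward substitution.
  T[0,:] = [+0.0000  -0.1139  -0.1089  -0.1733  -0.1337  +0.1634]
  T[1,:] = [+0.0000  +0.0142  +0.2011  +0.0592  +0.1605  +0.1796]
  T[2,:] = [+0.0000  -0.0181  -0.0518  -0.0617  -0.2926  -0.1128]
  T[3,:] = [+0.0000  -0.0038  -0.0319  -0.0186  -0.2337  -0.2155]
  T[4,:] = [+0.0000  -0.0227  +0.0047  -0.0268  -0.0077  +0.0613]
  T[5,:] = [+0.0000  -0.0074  +0.0037  -0.0014  +0.1098  +0.0990]
|λ(T)| sorted: 0.1652, 0.1190, 0.1190, 0.0236, 0.0024, 0.0000.
ρ = 0.1652; 0.1652 < 1: convergent.

yes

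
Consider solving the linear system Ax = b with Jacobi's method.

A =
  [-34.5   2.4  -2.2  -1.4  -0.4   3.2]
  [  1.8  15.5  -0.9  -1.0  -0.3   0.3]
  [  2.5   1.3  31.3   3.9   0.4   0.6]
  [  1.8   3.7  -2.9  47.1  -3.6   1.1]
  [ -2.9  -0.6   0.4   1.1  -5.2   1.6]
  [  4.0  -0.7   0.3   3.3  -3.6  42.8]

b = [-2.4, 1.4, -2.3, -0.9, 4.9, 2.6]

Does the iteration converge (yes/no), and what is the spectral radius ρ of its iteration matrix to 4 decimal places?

Split A = D + L + U, D = diag(-34.5, 15.5, 31.3, 47.1, -5.2, 42.8).
Jacobi: T = -D⁻¹(L+U), T[4,1] = -(-0.6)/(-5.2) = -0.1154; T[4,4] = 0.
  T[0,:] = [+0.0000  +0.0696  -0.0638  -0.0406  -0.0116  +0.0928]
  T[1,:] = [-0.1161  +0.0000  +0.0581  +0.0645  +0.0194  -0.0194]
  T[2,:] = [-0.0799  -0.0415  +0.0000  -0.1246  -0.0128  -0.0192]
  T[3,:] = [-0.0382  -0.0786  +0.0616  +0.0000  +0.0764  -0.0234]
  T[4,:] = [-0.5577  -0.1154  +0.0769  +0.2115  +0.0000  +0.3077]
  T[5,:] = [-0.0935  +0.0164  -0.0070  -0.0771  +0.0841  +0.0000]
moduli |λ_i(T)| = 0.2523, 0.1718, 0.1718, 0.0764, 0.0764, 0.0598.
spectral radius ρ = 0.2523; 0.2523 < 1 ⇒ converges.

yes, ρ = 0.2523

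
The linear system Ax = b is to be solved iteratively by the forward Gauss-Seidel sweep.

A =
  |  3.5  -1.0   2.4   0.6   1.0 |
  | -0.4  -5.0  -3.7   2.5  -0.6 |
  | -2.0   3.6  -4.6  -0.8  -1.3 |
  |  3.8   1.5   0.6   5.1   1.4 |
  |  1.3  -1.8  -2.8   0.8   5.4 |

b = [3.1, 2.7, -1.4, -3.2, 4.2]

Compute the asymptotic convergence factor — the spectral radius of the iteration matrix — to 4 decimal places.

0.8342

Write A = D+L+U with D = diag(3.5, -5, -4.6, 5.1, 5.4).
T_GS = -(D+L)⁻¹U: row 0 first, T[0,2] = -(2.4)/(3.5) = -0.6857; later rows by forward substitution.
  T[0,:] = [+0.0000 +0.2857 -0.6857 -0.1714 -0.2857]
  T[1,:] = [+0.0000 -0.0229 -0.6851 +0.5137 -0.0971]
  T[2,:] = [+0.0000 -0.1421 -0.2381 +0.3027 -0.2344]
  T[3,:] = [+0.0000 -0.1894 +0.7404 -0.0590 -0.0055]
  T[4,:] = [+0.0000 -0.1220 -0.2964 +0.3782 -0.0843]
|λ(T)| sorted: 0.8342, 0.3005, 0.3005, 0.0323, 0.0000.
spectral radius ρ = 0.8342; 0.8342 < 1 ⇒ converges.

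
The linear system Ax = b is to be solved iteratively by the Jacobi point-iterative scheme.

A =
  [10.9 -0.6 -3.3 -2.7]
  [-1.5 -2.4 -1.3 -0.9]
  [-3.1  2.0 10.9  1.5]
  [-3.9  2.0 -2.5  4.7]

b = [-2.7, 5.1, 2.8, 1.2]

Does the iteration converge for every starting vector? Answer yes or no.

Split A = D + L + U, D = diag(10.9, -2.4, 10.9, 4.7).
Jacobi: T = -D⁻¹(L+U), T[1,2] = -(-1.3)/(-2.4) = -0.5417; T[1,1] = 0.
  T[0,:] = [+0.0000 +0.0550 +0.3028 +0.2477]
  T[1,:] = [-0.6250 +0.0000 -0.5417 -0.3750]
  T[2,:] = [+0.2844 -0.1835 +0.0000 -0.1376]
  T[3,:] = [+0.8298 -0.4255 +0.5319 +0.0000]
eigenvalue magnitudes: 0.7457, 0.5425, 0.1881, 0.0151.
spectral radius ρ = 0.7457; 0.7457 < 1, so it converges for any x₀.

yes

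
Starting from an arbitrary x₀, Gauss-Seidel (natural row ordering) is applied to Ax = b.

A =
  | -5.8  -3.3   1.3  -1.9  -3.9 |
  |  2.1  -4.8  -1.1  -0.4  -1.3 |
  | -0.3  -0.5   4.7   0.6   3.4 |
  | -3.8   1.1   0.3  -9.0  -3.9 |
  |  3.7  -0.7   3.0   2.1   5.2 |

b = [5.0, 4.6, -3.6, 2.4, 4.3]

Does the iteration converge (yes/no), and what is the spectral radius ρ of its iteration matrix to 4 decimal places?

yes, ρ = 0.9068

Split A = D + L + U, D = diag(-5.8, -4.8, 4.7, -9, 5.2).
T_GS = -(D+L)⁻¹U: row 0 first, T[0,2] = -(1.3)/(-5.8) = +0.2241; later rows by forward substitution.
  T[0,:] = [+0.0000  -0.5690  +0.2241  -0.3276  -0.6724]
  T[1,:] = [+0.0000  -0.2489  -0.1311  -0.2267  -0.5650]
  T[2,:] = [+0.0000  -0.0628  +0.0004  -0.1727  -0.8264]
  T[3,:] = [+0.0000  +0.2077  -0.1106  +0.1049  -0.2460]
  T[4,:] = [+0.0000  +0.3237  -0.1327  +0.2599  +0.9785]
|eigenvalues of T|: 0.9068, 0.2613, 0.2613, 0.0829, 0.0000.
ρ = 0.9068; 0.9068 < 1, so it converges for any x₀.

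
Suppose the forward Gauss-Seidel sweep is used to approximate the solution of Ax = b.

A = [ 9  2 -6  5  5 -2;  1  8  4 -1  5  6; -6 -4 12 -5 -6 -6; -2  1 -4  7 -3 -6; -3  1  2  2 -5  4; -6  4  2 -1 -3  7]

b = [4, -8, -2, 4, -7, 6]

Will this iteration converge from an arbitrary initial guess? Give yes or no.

A = D + L + U where D = diag(9, 8, 12, 7, -5, 7).
T_GS = -(D+L)⁻¹U: row 0 first, T[0,4] = -(5)/(9) = -0.5556; later rows by forward substitution.
  T[0,:] = [+0.0000  -0.2222  +0.6667  -0.5556  -0.5556  +0.2222]
  T[1,:] = [+0.0000  +0.0278  -0.5833  +0.1944  -0.5556  -0.7778]
  T[2,:] = [+0.0000  -0.1019  +0.1389  +0.2037  +0.0370  +0.3519]
  T[3,:] = [+0.0000  -0.1257  +0.3532  -0.0701  +0.3704  +1.2328]
  T[4,:] = [+0.0000  +0.0479  -0.3198  +0.4257  +0.3852  +1.1450]
  T[5,:] = [+0.0000  -0.1747  +0.7785  -0.4731  +0.0487  +1.2012]
eigenvalue magnitudes: 1.3309, 0.5119, 0.5119, 0.1975, 0.1975, 0.0000.
ρ = 1.3309; 1.3309 > 1, so it fails to converge.

no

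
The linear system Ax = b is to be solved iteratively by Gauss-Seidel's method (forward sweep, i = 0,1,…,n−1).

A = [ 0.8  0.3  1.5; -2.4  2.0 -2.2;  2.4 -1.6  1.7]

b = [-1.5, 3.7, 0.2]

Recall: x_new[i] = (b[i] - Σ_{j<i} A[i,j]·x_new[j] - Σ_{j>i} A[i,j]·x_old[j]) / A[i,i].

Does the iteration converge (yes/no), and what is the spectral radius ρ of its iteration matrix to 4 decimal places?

no, ρ = 1.5023

Split A = D + L + U, D = diag(0.8, 2, 1.7).
T_GS = -(D+L)⁻¹U: row 0 first, T[0,2] = -(1.5)/(0.8) = -1.8750; later rows by forward substitution.
  T[0,:] = [+0.0000  -0.3750  -1.8750]
  T[1,:] = [+0.0000  -0.4500  -1.1500]
  T[2,:] = [+0.0000  +0.1059  +1.5647]
|λ(T)| sorted: 1.5023, 0.3876, 0.0000.
ρ = 1.5023; 1.5023 > 1, so it fails to converge.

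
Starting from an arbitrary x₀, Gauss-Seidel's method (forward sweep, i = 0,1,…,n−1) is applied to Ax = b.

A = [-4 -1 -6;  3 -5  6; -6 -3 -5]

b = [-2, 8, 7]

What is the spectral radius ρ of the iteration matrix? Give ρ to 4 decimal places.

Split A = D + L + U, D = diag(-4, -5, -5).
Gauss-Seidel: T = -(D+L)⁻¹U, row 0 first, T[0,1] = -(-1)/(-4) = -0.2500; later rows by forward substitution.
  T[0,:] = [+0.0000  -0.2500  -1.5000]
  T[1,:] = [+0.0000  -0.1500  +0.3000]
  T[2,:] = [+0.0000  +0.3900  +1.6200]
|eigenvalues of T|: 1.6838, 0.2138, 0.0000.
ρ = 1.6838; 1.6838 > 1: divergent.

1.6838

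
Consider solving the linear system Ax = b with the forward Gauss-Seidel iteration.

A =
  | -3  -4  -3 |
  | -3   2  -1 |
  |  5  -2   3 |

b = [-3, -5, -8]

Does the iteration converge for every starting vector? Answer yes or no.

A = D + L + U where D = diag(-3, 2, 3).
Gauss-Seidel: T = -(D+L)⁻¹U, row 0 first, T[0,2] = -(-3)/(-3) = -1.0000; later rows by forward substitution.
  T[0,:] = [+0.0000 -1.3333 -1.0000]
  T[1,:] = [+0.0000 -2.0000 -1.0000]
  T[2,:] = [+0.0000 +0.8889 +1.0000]
eigenvalue magnitudes: 1.6667, 0.6667, 0.0000.
ρ = 1.6667; 1.6667 > 1 ⇒ diverges.

no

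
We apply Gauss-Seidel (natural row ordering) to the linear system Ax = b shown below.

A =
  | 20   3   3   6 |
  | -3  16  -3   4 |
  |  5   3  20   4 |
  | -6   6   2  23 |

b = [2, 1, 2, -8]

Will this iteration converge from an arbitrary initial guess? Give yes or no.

yes

Diagonal D = diag(20, 16, 20, 23); L, U strict lower/upper.
T_GS = -(D+L)⁻¹U: row 0 first, T[0,1] = -(3)/(20) = -0.1500; later rows by forward substitution.
  T[0,:] = [+0.0000  -0.1500  -0.1500  -0.3000]
  T[1,:] = [+0.0000  -0.0281  +0.1594  -0.3063]
  T[2,:] = [+0.0000  +0.0417  +0.0136  -0.0791]
  T[3,:] = [+0.0000  -0.0354  -0.0819  +0.0085]
|roots of det(T-λI)|: 0.1779, 0.1065, 0.0775, 0.0000.
spectral radius ρ = 0.1779; 0.1779 < 1 ⇒ converges.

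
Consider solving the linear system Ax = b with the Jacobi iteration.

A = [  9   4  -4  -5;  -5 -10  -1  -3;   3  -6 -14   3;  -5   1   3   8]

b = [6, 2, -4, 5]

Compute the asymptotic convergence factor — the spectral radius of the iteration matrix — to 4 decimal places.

0.9293

Let D = diag(9, -10, -14, 8); L, U the strict triangles.
Jacobi: T = -D⁻¹(L+U), T[0,3] = -(-5)/(9) = +0.5556; T[0,0] = 0.
  T[0,:] = [+0.0000 -0.4444 +0.4444 +0.5556]
  T[1,:] = [-0.5000 +0.0000 -0.1000 -0.3000]
  T[2,:] = [+0.2143 -0.4286 +0.0000 +0.2143]
  T[3,:] = [+0.6250 -0.1250 -0.3750 +0.0000]
eigenvalue magnitudes: 0.9293, 0.5174, 0.4439, 0.0321.
ρ(T) = max|λ| = 0.9293; 0.9293 < 1 ⇒ converges.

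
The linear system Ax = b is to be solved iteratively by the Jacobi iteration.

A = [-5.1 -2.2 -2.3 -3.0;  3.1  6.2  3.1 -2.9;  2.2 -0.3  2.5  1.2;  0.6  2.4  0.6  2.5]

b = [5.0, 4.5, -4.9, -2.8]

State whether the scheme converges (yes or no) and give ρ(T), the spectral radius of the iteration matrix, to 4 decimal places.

Let D = diag(-5.1, 6.2, 2.5, 2.5); L, U the strict triangles.
Jacobi T = -D⁻¹(L+U): T[3,1] = -(2.4)/(2.5) = -0.9600; T[3,3] = 0.
  T[0,:] = [+0.0000, -0.4314, -0.4510, -0.5882]
  T[1,:] = [-0.5000, +0.0000, -0.5000, +0.4677]
  T[2,:] = [-0.8800, +0.1200, +0.0000, -0.4800]
  T[3,:] = [-0.2400, -0.9600, -0.2400, +0.0000]
eigenvalue magnitudes: 1.1841, 0.8317, 0.8317, 0.6032.
ρ(T) = max|λ| = 1.1841; 1.1841 > 1, so it fails to converge.

no, ρ = 1.1841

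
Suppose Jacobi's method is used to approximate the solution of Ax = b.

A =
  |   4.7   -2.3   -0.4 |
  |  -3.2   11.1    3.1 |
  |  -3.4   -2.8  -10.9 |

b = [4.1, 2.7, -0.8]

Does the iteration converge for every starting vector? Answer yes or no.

Write A = D+L+U with D = diag(4.7, 11.1, -10.9).
Jacobi: T = -D⁻¹(L+U), T[2,1] = -(-2.8)/(-10.9) = -0.2569; T[2,2] = 0.
  T[0,:] = [+0.0000  +0.4894  +0.0851]
  T[1,:] = [+0.2883  +0.0000  -0.2793]
  T[2,:] = [-0.3119  -0.2569  +0.0000]
|eigenvalues of T|: 0.5078, 0.2675, 0.2675.
spectral radius ρ = 0.5078; 0.5078 < 1: convergent.

yes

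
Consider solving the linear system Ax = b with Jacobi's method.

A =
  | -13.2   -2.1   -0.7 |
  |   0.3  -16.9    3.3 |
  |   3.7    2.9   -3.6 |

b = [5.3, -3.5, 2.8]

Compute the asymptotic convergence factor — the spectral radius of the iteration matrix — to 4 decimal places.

Diagonal D = diag(-13.2, -16.9, -3.6); L, U strict lower/upper.
Jacobi: T = -D⁻¹(L+U), T[1,0] = -(0.3)/(-16.9) = +0.0178; T[1,1] = 0.
  T[0,:] = [+0.0000, -0.1591, -0.0530]
  T[1,:] = [+0.0178, +0.0000, +0.1953]
  T[2,:] = [+1.0278, +0.8056, +0.0000]
moduli |λ_i(T)| = 0.4214, 0.2785, 0.2785.
ρ(T) = max|λ| = 0.4214; 0.4214 < 1: convergent.

0.4214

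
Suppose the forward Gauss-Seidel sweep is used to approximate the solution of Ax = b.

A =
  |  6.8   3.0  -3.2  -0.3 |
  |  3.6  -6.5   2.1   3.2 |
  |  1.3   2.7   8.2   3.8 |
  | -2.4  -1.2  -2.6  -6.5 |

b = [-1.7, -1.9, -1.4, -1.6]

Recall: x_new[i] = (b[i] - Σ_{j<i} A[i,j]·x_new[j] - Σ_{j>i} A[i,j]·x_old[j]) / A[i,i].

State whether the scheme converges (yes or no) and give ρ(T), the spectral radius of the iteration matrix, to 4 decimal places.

A = D + L + U where D = diag(6.8, -6.5, 8.2, -6.5).
GS T = -(D+L)⁻¹U: row 0 first, T[0,3] = -(-0.3)/(6.8) = +0.0441; later rows by forward substitution.
  T[0,:] = [+0.0000, -0.4412, +0.4706, +0.0441]
  T[1,:] = [+0.0000, -0.2443, +0.5837, +0.5167]
  T[2,:] = [+0.0000, +0.1504, -0.2668, -0.6406]
  T[3,:] = [+0.0000, +0.1478, -0.1748, +0.1445]
|λ(T)| sorted: 0.7748, 0.3051, 0.1032, 0.0000.
spectral radius ρ = 0.7748; 0.7748 < 1 ⇒ converges.

yes, ρ = 0.7748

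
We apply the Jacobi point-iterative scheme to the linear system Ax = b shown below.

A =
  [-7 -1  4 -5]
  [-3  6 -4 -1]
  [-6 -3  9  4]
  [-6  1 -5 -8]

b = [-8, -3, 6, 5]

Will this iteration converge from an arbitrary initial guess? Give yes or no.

Write A = D+L+U with D = diag(-7, 6, 9, -8).
T_J = -D⁻¹(L+U): T[1,2] = -(-4)/(6) = +0.6667; T[1,1] = 0.
  T[0,:] = [+0.0000  -0.1429  +0.5714  -0.7143]
  T[1,:] = [+0.5000  +0.0000  +0.6667  +0.1667]
  T[2,:] = [+0.6667  +0.3333  +0.0000  -0.4444]
  T[3,:] = [-0.7500  +0.1250  -0.6250  +0.0000]
moduli |λ_i(T)| = 1.2707, 0.7706, 0.6965, 0.1964.
spectral radius ρ = 1.2707; 1.2707 > 1, so it fails to converge.

no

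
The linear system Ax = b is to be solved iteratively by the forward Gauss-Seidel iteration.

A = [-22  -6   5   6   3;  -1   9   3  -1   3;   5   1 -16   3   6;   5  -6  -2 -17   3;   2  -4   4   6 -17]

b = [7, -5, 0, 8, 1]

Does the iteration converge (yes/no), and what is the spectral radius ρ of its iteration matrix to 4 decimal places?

Diagonal D = diag(-22, 9, -16, -17, -17); L, U strict lower/upper.
GS T = -(D+L)⁻¹U: row 0 first, T[0,1] = -(-6)/(-22) = -0.2727; later rows by forward substitution.
  T[0,:] = [+0.0000, -0.2727, +0.2273, +0.2727, +0.1364]
  T[1,:] = [+0.0000, -0.0303, -0.3081, +0.1414, -0.3182]
  T[2,:] = [+0.0000, -0.0871, +0.0518, +0.2816, +0.3977]
  T[3,:] = [+0.0000, -0.0593, +0.1695, -0.0028, +0.2821]
  T[4,:] = [+0.0000, -0.0664, +0.1712, +0.0641, +0.2841]
|eigenvalues of T|: 0.6197, 0.1958, 0.0881, 0.0331, 0.0000.
ρ = 0.6197; 0.6197 < 1, so it converges for any x₀.

yes, ρ = 0.6197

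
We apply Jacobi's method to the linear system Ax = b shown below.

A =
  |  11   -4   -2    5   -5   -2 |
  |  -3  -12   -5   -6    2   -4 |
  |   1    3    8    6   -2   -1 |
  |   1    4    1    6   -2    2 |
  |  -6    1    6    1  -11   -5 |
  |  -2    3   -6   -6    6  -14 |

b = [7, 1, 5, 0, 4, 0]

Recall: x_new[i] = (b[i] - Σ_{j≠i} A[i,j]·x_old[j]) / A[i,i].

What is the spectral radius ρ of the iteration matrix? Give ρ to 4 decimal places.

1.1695

Let D = diag(11, -12, 8, 6, -11, -14); L, U the strict triangles.
Jacobi: T = -D⁻¹(L+U), T[2,4] = -(-2)/(8) = +0.2500; T[2,2] = 0.
  T[0,:] = [+0.0000 +0.3636 +0.1818 -0.4545 +0.4545 +0.1818]
  T[1,:] = [-0.2500 +0.0000 -0.4167 -0.5000 +0.1667 -0.3333]
  T[2,:] = [-0.1250 -0.3750 +0.0000 -0.7500 +0.2500 +0.1250]
  T[3,:] = [-0.1667 -0.6667 -0.1667 +0.0000 +0.3333 -0.3333]
  T[4,:] = [-0.5455 +0.0909 +0.5455 +0.0909 +0.0000 -0.4545]
  T[5,:] = [-0.1429 +0.2143 -0.4286 -0.4286 +0.4286 +0.0000]
|eigenvalues of T|: 1.1695, 0.7074, 0.7074, 0.5559, 0.5559, 0.1888.
ρ(T) = max|λ| = 1.1695; 1.1695 > 1 ⇒ diverges.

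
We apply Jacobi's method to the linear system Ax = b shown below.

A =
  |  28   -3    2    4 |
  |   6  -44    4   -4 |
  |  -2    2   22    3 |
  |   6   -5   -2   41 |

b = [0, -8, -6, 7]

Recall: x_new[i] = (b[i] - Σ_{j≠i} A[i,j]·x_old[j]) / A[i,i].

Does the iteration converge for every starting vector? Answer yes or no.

yes

Let D = diag(28, -44, 22, 41); L, U the strict triangles.
T_J = -D⁻¹(L+U): T[2,3] = -(3)/(22) = -0.1364; T[2,2] = 0.
  T[0,:] = [+0.0000  +0.1071  -0.0714  -0.1429]
  T[1,:] = [+0.1364  +0.0000  +0.0909  -0.0909]
  T[2,:] = [+0.0909  -0.0909  +0.0000  -0.1364]
  T[3,:] = [-0.1463  +0.1220  +0.0488  +0.0000]
|eigenvalues of T|: 0.1805, 0.1517, 0.1517, 0.1300.
spectral radius ρ = 0.1805; 0.1805 < 1, so it converges for any x₀.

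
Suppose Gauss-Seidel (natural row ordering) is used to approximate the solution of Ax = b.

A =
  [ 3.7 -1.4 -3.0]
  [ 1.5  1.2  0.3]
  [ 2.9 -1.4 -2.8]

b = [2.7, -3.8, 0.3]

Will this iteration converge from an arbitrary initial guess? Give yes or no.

yes

Write A = D+L+U with D = diag(3.7, 1.2, -2.8).
T_GS = -(D+L)⁻¹U: row 0 first, T[0,1] = -(-1.4)/(3.7) = +0.3784; later rows by forward substitution.
  T[0,:] = [+0.0000, +0.3784, +0.8108]
  T[1,:] = [+0.0000, -0.4730, -1.2635]
  T[2,:] = [+0.0000, +0.6284, +1.4715]
|λ(T)| sorted: 0.8883, 0.1103, 0.0000.
ρ = 0.8883; 0.8883 < 1, so it converges for any x₀.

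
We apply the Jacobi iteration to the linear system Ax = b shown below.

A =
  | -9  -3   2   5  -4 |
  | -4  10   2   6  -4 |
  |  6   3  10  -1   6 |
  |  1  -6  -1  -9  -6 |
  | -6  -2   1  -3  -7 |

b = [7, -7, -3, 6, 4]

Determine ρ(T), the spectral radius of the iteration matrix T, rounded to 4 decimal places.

Let D = diag(-9, 10, 10, -9, -7); L, U the strict triangles.
T_J = -D⁻¹(L+U): T[2,4] = -(6)/(10) = -0.6000; T[2,2] = 0.
  T[0,:] = [+0.0000 -0.3333 +0.2222 +0.5556 -0.4444]
  T[1,:] = [+0.4000 +0.0000 -0.2000 -0.6000 +0.4000]
  T[2,:] = [-0.6000 -0.3000 +0.0000 +0.1000 -0.6000]
  T[3,:] = [+0.1111 -0.6667 -0.1111 +0.0000 -0.6667]
  T[4,:] = [-0.8571 -0.2857 +0.1429 -0.4286 +0.0000]
|eigenvalues of T|: 1.1427, 0.8259, 0.5792, 0.5792, 0.0062.
ρ(T) = max|λ| = 1.1427; 1.1427 > 1 ⇒ diverges.

1.1427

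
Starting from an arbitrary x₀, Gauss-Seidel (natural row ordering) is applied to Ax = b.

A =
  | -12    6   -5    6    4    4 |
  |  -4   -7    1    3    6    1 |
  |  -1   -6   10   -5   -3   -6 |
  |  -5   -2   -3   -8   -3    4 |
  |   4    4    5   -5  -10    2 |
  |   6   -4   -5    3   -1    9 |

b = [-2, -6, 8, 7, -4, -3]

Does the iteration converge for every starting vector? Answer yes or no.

Write A = D+L+U with D = diag(-12, -7, 10, -8, -10, 9).
T_GS = -(D+L)⁻¹U: row 0 first, T[0,4] = -(4)/(-12) = +0.3333; later rows by forward substitution.
  T[0,:] = [+0.0000  +0.5000  -0.4167  +0.5000  +0.3333  +0.3333]
  T[1,:] = [+0.0000  -0.2857  +0.3810  +0.1429  +0.6667  -0.0476]
  T[2,:] = [+0.0000  -0.1214  +0.1869  +0.6357  +0.7333  +0.6048]
  T[3,:] = [+0.0000  -0.1955  +0.0951  -0.5866  -1.0250  +0.0768]
  T[4,:] = [+0.0000  +0.1228  +0.0316  +0.8683  +1.2792  +0.5783]
  T[5,:] = [+0.0000  -0.4490  +0.5227  +0.3753  +0.9653  +0.1313]
eigenvalue magnitudes: 1.3435, 0.5562, 0.3929, 0.3111, 0.0196, 0.0000.
ρ = 1.3435; 1.3435 > 1 ⇒ diverges.

no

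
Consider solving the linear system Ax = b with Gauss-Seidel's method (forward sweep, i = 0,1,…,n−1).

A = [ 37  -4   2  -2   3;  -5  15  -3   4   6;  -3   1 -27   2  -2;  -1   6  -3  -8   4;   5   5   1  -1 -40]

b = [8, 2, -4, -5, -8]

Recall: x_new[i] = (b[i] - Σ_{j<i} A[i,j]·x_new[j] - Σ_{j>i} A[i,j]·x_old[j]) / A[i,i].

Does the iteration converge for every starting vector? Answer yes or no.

yes

Split A = D + L + U, D = diag(37, 15, -27, -8, -40).
GS T = -(D+L)⁻¹U: row 0 first, T[0,2] = -(2)/(37) = -0.0541; later rows by forward substitution.
  T[0,:] = [+0.0000 +0.1081 -0.0541 +0.0541 -0.0811]
  T[1,:] = [+0.0000 +0.0360 +0.1820 -0.2486 -0.4270]
  T[2,:] = [+0.0000 -0.0107 +0.0127 +0.0589 -0.0809]
  T[3,:] = [+0.0000 +0.0175 +0.1385 -0.2153 +0.2202]
  T[4,:] = [+0.0000 +0.0173 +0.0128 -0.0175 -0.0710]
|eigenvalues of T|: 0.2222, 0.1052, 0.1052, 0.0407, 0.0000.
spectral radius ρ = 0.2222; 0.2222 < 1 ⇒ converges.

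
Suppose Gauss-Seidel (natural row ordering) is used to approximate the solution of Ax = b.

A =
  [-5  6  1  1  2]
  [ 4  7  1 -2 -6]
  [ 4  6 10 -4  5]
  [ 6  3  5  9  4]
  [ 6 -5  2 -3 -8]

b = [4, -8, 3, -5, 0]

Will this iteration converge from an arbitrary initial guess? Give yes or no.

no

Write A = D+L+U with D = diag(-5, 7, 10, 9, -8).
GS T = -(D+L)⁻¹U: row 0 first, T[0,1] = -(6)/(-5) = +1.2000; later rows by forward substitution.
  T[0,:] = [+0.0000, +1.2000, +0.2000, +0.2000, +0.4000]
  T[1,:] = [+0.0000, -0.6857, -0.2571, +0.1714, +0.6286]
  T[2,:] = [+0.0000, -0.0686, +0.0743, +0.2171, -1.0371]
  T[3,:] = [+0.0000, -0.5333, -0.0889, -0.3111, -0.3444]
  T[4,:] = [+0.0000, +1.5114, +0.3626, +0.2138, -0.2230]
|λ(T)| sorted: 1.1981, 0.2849, 0.2588, 0.2588, 0.0000.
ρ(T) = max|λ| = 1.1981; 1.1981 > 1, so it fails to converge.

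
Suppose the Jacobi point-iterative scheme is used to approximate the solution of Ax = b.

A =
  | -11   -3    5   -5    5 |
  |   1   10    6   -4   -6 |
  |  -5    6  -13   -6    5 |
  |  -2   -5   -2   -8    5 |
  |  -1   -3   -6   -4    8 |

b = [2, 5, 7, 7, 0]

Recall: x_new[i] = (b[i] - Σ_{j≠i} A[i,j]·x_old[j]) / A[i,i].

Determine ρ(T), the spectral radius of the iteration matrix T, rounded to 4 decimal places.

1.2638

Split A = D + L + U, D = diag(-11, 10, -13, -8, 8).
Jacobi: T = -D⁻¹(L+U), T[4,2] = -(-6)/(8) = +0.7500; T[4,4] = 0.
  T[0,:] = [+0.0000 -0.2727 +0.4545 -0.4545 +0.4545]
  T[1,:] = [-0.1000 +0.0000 -0.6000 +0.4000 +0.6000]
  T[2,:] = [-0.3846 +0.4615 +0.0000 -0.4615 +0.3846]
  T[3,:] = [-0.2500 -0.6250 -0.2500 +0.0000 +0.6250]
  T[4,:] = [+0.1250 +0.3750 +0.7500 +0.5000 +0.0000]
moduli |λ_i(T)| = 1.2638, 0.8100, 0.8100, 0.6156, 0.3440.
spectral radius ρ = 1.2638; 1.2638 > 1, so it fails to converge.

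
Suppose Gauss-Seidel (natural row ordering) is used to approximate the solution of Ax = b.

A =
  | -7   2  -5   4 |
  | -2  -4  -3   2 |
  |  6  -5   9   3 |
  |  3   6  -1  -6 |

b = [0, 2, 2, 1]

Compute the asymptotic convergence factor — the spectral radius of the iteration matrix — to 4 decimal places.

Write A = D+L+U with D = diag(-7, -4, 9, -6).
GS T = -(D+L)⁻¹U: row 0 first, T[0,3] = -(4)/(-7) = +0.5714; later rows by forward substitution.
  T[0,:] = [+0.0000 +0.2857 -0.7143 +0.5714]
  T[1,:] = [+0.0000 -0.1429 -0.3929 +0.2143]
  T[2,:] = [+0.0000 -0.2698 +0.2579 -0.5952]
  T[3,:] = [+0.0000 +0.0450 -0.7930 +0.5992]
|eigenvalues of T|: 1.2014, 0.4156, 0.0715, 0.0000.
spectral radius ρ = 1.2014; 1.2014 > 1: divergent.

1.2014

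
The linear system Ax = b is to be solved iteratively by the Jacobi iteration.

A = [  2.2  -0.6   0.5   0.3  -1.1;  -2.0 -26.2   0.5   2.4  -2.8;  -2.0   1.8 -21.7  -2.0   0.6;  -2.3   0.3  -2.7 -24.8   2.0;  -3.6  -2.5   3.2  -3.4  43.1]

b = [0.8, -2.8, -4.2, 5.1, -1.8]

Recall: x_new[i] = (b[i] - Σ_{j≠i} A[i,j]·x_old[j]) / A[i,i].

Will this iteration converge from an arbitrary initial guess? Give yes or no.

yes

Split A = D + L + U, D = diag(2.2, -26.2, -21.7, -24.8, 43.1).
Jacobi: T = -D⁻¹(L+U), T[3,1] = -(0.3)/(-24.8) = +0.0121; T[3,3] = 0.
  T[0,:] = [+0.0000 +0.2727 -0.2273 -0.1364 +0.5000]
  T[1,:] = [-0.0763 +0.0000 +0.0191 +0.0916 -0.1069]
  T[2,:] = [-0.0922 +0.0829 +0.0000 -0.0922 +0.0276]
  T[3,:] = [-0.0927 +0.0121 -0.1089 +0.0000 +0.0806]
  T[4,:] = [+0.0835 +0.0580 -0.0742 +0.0789 +0.0000]
|λ(T)| sorted: 0.3212, 0.2064, 0.1504, 0.1504, 0.0514.
spectral radius ρ = 0.3212; 0.3212 < 1 ⇒ converges.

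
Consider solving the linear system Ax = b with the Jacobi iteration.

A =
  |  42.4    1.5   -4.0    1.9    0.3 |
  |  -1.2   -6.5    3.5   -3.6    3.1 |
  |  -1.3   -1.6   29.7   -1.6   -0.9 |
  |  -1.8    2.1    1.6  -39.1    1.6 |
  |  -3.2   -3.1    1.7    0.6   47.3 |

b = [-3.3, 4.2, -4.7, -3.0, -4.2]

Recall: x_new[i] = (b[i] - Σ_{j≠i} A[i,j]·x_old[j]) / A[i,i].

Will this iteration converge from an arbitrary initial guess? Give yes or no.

yes

Let D = diag(42.4, -6.5, 29.7, -39.1, 47.3); L, U the strict triangles.
T_J = -D⁻¹(L+U): T[0,1] = -(1.5)/(42.4) = -0.0354; T[0,0] = 0.
  T[0,:] = [+0.0000, -0.0354, +0.0943, -0.0448, -0.0071]
  T[1,:] = [-0.1846, +0.0000, +0.5385, -0.5538, +0.4769]
  T[2,:] = [+0.0438, +0.0539, +0.0000, +0.0539, +0.0303]
  T[3,:] = [-0.0460, +0.0537, +0.0409, +0.0000, +0.0409]
  T[4,:] = [+0.0677, +0.0655, -0.0359, -0.0127, +0.0000]
moduli |λ_i(T)| = 0.2485, 0.1284, 0.1148, 0.1148, 0.0574.
ρ(T) = max|λ| = 0.2485; 0.2485 < 1: convergent.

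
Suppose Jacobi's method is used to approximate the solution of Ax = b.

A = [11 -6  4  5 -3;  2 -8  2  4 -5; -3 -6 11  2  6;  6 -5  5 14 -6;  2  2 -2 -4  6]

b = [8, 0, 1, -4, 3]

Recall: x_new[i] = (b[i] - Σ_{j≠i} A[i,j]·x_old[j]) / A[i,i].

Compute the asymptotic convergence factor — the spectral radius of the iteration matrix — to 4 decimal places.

1.1332

A = D + L + U where D = diag(11, -8, 11, 14, 6).
Jacobi T = -D⁻¹(L+U): T[0,1] = -(-6)/(11) = +0.5455; T[0,0] = 0.
  T[0,:] = [+0.0000  +0.5455  -0.3636  -0.4545  +0.2727]
  T[1,:] = [+0.2500  +0.0000  +0.2500  +0.5000  -0.6250]
  T[2,:] = [+0.2727  +0.5455  +0.0000  -0.1818  -0.5455]
  T[3,:] = [-0.4286  +0.3571  -0.3571  +0.0000  +0.4286]
  T[4,:] = [-0.3333  -0.3333  +0.3333  +0.6667  +0.0000]
|roots of det(T-λI)|: 1.1332, 0.6092, 0.2521, 0.2521, 0.2410.
ρ(T) = max|λ| = 1.1332; 1.1332 > 1: divergent.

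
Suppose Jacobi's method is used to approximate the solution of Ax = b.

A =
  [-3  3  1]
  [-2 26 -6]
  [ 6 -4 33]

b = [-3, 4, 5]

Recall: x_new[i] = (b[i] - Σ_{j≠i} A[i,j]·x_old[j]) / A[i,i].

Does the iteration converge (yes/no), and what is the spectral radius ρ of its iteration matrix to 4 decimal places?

yes, ρ = 0.3821

Write A = D+L+U with D = diag(-3, 26, 33).
T_J = -D⁻¹(L+U): T[1,0] = -(-2)/(26) = +0.0769; T[1,1] = 0.
  T[0,:] = [+0.0000  +1.0000  +0.3333]
  T[1,:] = [+0.0769  +0.0000  +0.2308]
  T[2,:] = [-0.1818  +0.1212  +0.0000]
moduli |λ_i(T)| = 0.3821, 0.3189, 0.3189.
ρ = 0.3821; 0.3821 < 1 ⇒ converges.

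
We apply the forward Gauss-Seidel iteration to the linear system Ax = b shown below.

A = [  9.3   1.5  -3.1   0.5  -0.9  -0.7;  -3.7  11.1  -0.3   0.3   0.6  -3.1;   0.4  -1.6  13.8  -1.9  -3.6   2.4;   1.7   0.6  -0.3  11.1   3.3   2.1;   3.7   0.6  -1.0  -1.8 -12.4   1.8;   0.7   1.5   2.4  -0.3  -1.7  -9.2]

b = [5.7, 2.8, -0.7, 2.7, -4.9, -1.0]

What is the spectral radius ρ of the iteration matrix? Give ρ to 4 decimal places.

0.2395

Write A = D+L+U with D = diag(9.3, 11.1, 13.8, 11.1, -12.4, -9.2).
GS T = -(D+L)⁻¹U: row 0 first, T[0,2] = -(-3.1)/(9.3) = +0.3333; later rows by forward substitution.
  T[0,:] = [+0.0000, -0.1613, +0.3333, -0.0538, +0.0968, +0.0753]
  T[1,:] = [+0.0000, -0.0538, +0.1381, -0.0449, -0.0218, +0.3044]
  T[2,:] = [+0.0000, -0.0016, +0.0064, +0.1340, +0.2555, -0.1408]
  T[3,:] = [+0.0000, +0.0276, -0.0583, +0.0143, -0.3040, -0.2210]
  T[4,:] = [+0.0000, -0.0546, +0.1141, -0.0311, +0.0513, +0.2258]
  T[5,:] = [+0.0000, -0.0123, +0.0304, +0.0288, +0.0709, -0.0159]
eigenvalue magnitudes: 0.2395, 0.1560, 0.1560, 0.0211, 0.0160, 0.0000.
ρ(T) = max|λ| = 0.2395; 0.2395 < 1: convergent.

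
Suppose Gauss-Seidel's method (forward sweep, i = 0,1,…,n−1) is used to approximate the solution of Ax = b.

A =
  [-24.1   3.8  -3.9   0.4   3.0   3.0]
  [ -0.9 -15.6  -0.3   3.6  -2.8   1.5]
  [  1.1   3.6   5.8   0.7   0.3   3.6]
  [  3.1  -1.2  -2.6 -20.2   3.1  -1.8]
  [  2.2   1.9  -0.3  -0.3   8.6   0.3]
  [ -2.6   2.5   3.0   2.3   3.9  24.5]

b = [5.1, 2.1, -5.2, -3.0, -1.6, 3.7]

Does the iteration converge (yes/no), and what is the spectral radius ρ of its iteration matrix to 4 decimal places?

yes, ρ = 0.2057

Split A = D + L + U, D = diag(-24.1, -15.6, 5.8, -20.2, 8.6, 24.5).
Gauss-Seidel: T = -(D+L)⁻¹U, row 0 first, T[0,4] = -(3)/(-24.1) = +0.1245; later rows by forward substitution.
  T[0,:] = [+0.0000, +0.1577, -0.1618, +0.0166, +0.1245, +0.1245]
  T[1,:] = [+0.0000, -0.0091, -0.0099, +0.2298, -0.1867, +0.0890]
  T[2,:] = [+0.0000, -0.0243, +0.0368, -0.2665, +0.0405, -0.6995]
  T[3,:] = [+0.0000, +0.0279, -0.0290, +0.0232, +0.1784, +0.0147]
  T[4,:] = [+0.0000, -0.0382, +0.0439, -0.0635, +0.0170, -0.1103]
  T[5,:] = [+0.0000, +0.0241, -0.0249, +0.0189, +0.0078, +0.1060]
|eigenvalues of T|: 0.2057, 0.1669, 0.0801, 0.0801, 0.0009, 0.0000.
ρ(T) = max|λ| = 0.2057; 0.2057 < 1: convergent.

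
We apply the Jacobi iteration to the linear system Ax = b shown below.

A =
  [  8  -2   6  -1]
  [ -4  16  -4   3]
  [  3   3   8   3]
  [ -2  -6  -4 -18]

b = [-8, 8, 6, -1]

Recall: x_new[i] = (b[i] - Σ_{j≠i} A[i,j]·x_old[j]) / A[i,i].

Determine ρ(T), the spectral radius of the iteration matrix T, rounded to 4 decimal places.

0.5800

Let D = diag(8, 16, 8, -18); L, U the strict triangles.
Jacobi: T = -D⁻¹(L+U), T[1,2] = -(-4)/(16) = +0.2500; T[1,1] = 0.
  T[0,:] = [+0.0000 +0.2500 -0.7500 +0.1250]
  T[1,:] = [+0.2500 +0.0000 +0.2500 -0.1875]
  T[2,:] = [-0.3750 -0.3750 +0.0000 -0.3750]
  T[3,:] = [-0.1111 -0.3333 -0.2222 +0.0000]
|roots of det(T-λI)|: 0.5800, 0.4614, 0.4614, 0.2952.
ρ = 0.5800; 0.5800 < 1 ⇒ converges.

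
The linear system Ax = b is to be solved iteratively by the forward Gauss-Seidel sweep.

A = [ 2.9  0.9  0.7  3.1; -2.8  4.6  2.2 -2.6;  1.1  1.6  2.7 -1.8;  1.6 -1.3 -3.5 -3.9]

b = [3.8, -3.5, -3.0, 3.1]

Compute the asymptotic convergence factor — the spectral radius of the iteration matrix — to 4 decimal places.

1.1412

Diagonal D = diag(2.9, 4.6, 2.7, -3.9); L, U strict lower/upper.
GS T = -(D+L)⁻¹U: row 0 first, T[0,2] = -(0.7)/(2.9) = -0.2414; later rows by forward substitution.
  T[0,:] = [+0.0000 -0.3103 -0.2414 -1.0690]
  T[1,:] = [+0.0000 -0.1889 -0.6252 -0.0855]
  T[2,:] = [+0.0000 +0.2384 +0.4688 +1.1528]
  T[3,:] = [+0.0000 -0.2783 -0.3114 -1.4446]
|λ(T)| sorted: 1.1412, 0.2007, 0.1772, 0.0000.
spectral radius ρ = 1.1412; 1.1412 > 1, so it fails to converge.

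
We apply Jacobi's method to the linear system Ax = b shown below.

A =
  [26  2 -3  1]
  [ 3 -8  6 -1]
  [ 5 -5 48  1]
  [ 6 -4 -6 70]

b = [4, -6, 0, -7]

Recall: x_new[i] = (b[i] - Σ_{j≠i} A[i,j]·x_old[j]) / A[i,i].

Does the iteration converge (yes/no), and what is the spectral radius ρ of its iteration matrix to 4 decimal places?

Let D = diag(26, -8, 48, 70); L, U the strict triangles.
Jacobi: T = -D⁻¹(L+U), T[0,2] = -(-3)/(26) = +0.1154; T[0,0] = 0.
  T[0,:] = [+0.0000  -0.0769  +0.1154  -0.0385]
  T[1,:] = [+0.3750  +0.0000  +0.7500  -0.1250]
  T[2,:] = [-0.1042  +0.1042  +0.0000  -0.0208]
  T[3,:] = [-0.0857  +0.0571  +0.0857  +0.0000]
|eigenvalues of T|: 0.2341, 0.1951, 0.1951, 0.0520.
spectral radius ρ = 0.2341; 0.2341 < 1, so it converges for any x₀.

yes, ρ = 0.2341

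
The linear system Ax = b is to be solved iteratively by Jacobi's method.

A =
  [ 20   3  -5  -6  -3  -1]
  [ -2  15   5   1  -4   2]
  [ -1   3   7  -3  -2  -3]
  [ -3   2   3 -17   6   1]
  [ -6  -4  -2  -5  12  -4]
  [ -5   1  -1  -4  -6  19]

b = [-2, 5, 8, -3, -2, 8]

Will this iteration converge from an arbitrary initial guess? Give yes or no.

yes

A = D + L + U where D = diag(20, 15, 7, -17, 12, 19).
Jacobi: T = -D⁻¹(L+U), T[5,3] = -(-4)/(19) = +0.2105; T[5,5] = 0.
  T[0,:] = [+0.0000  -0.1500  +0.2500  +0.3000  +0.1500  +0.0500]
  T[1,:] = [+0.1333  +0.0000  -0.3333  -0.0667  +0.2667  -0.1333]
  T[2,:] = [+0.1429  -0.4286  +0.0000  +0.4286  +0.2857  +0.4286]
  T[3,:] = [-0.1765  +0.1176  +0.1765  +0.0000  +0.3529  +0.0588]
  T[4,:] = [+0.5000  +0.3333  +0.1667  +0.4167  +0.0000  +0.3333]
  T[5,:] = [+0.2632  -0.0526  +0.0526  +0.2105  +0.3158  +0.0000]
moduli |λ_i(T)| = 0.9122, 0.6311, 0.3829, 0.2770, 0.2234, 0.2234.
spectral radius ρ = 0.9122; 0.9122 < 1: convergent.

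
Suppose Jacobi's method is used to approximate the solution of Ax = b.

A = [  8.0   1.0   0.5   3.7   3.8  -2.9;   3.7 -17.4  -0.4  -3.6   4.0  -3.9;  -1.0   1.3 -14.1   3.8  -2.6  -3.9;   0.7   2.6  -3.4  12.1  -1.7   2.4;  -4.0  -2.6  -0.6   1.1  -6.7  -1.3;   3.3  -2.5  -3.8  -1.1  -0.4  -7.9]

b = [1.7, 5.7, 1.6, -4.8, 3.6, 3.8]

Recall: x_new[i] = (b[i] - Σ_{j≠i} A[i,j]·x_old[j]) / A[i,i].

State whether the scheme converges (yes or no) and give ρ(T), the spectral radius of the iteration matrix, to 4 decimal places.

Split A = D + L + U, D = diag(8, -17.4, -14.1, 12.1, -6.7, -7.9).
T_J = -D⁻¹(L+U): T[0,2] = -(0.5)/(8) = -0.0625; T[0,0] = 0.
  T[0,:] = [+0.0000, -0.1250, -0.0625, -0.4625, -0.4750, +0.3625]
  T[1,:] = [+0.2126, +0.0000, -0.0230, -0.2069, +0.2299, -0.2241]
  T[2,:] = [-0.0709, +0.0922, +0.0000, +0.2695, -0.1844, -0.2766]
  T[3,:] = [-0.0579, -0.2149, +0.2810, +0.0000, +0.1405, -0.1983]
  T[4,:] = [-0.5970, -0.3881, -0.0896, +0.1642, +0.0000, -0.1940]
  T[5,:] = [+0.4177, -0.3165, -0.4810, -0.1392, -0.0506, +0.0000]
moduli |λ_i(T)| = 0.8986, 0.5712, 0.5712, 0.5038, 0.3049, 0.3049.
ρ(T) = max|λ| = 0.8986; 0.8986 < 1: convergent.

yes, ρ = 0.8986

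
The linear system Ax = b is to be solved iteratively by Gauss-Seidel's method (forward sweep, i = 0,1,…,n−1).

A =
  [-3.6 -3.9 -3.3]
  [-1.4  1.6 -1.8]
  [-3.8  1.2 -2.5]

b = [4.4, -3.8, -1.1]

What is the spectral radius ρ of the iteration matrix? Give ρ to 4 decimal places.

Split A = D + L + U, D = diag(-3.6, 1.6, -2.5).
T_GS = -(D+L)⁻¹U: row 0 first, T[0,1] = -(-3.9)/(-3.6) = -1.0833; later rows by forward substitution.
  T[0,:] = [+0.0000, -1.0833, -0.9167]
  T[1,:] = [+0.0000, -0.9479, +0.3229]
  T[2,:] = [+0.0000, +1.1917, +1.5483]
|eigenvalues of T|: 1.6940, 1.0936, 0.0000.
ρ = 1.6940; 1.6940 > 1, so it fails to converge.

1.6940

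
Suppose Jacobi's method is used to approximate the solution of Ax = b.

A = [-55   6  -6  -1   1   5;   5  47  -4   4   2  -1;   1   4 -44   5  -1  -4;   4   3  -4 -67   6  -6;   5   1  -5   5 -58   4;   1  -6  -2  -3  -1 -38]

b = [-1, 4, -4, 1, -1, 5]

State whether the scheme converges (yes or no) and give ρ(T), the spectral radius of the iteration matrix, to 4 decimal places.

Write A = D+L+U with D = diag(-55, 47, -44, -67, -58, -38).
Jacobi T = -D⁻¹(L+U): T[3,2] = -(-4)/(-67) = -0.0597; T[3,3] = 0.
  T[0,:] = [+0.0000 +0.1091 -0.1091 -0.0182 +0.0182 +0.0909]
  T[1,:] = [-0.1064 +0.0000 +0.0851 -0.0851 -0.0426 +0.0213]
  T[2,:] = [+0.0227 +0.0909 +0.0000 +0.1136 -0.0227 -0.0909]
  T[3,:] = [+0.0597 +0.0448 -0.0597 +0.0000 +0.0896 -0.0896]
  T[4,:] = [+0.0862 +0.0172 -0.0862 +0.0862 +0.0000 +0.0690]
  T[5,:] = [+0.0263 -0.1579 -0.0526 -0.0789 -0.0263 +0.0000]
|roots of det(T-λI)|: 0.1777, 0.1507, 0.1507, 0.1226, 0.0309, 0.0309.
ρ(T) = max|λ| = 0.1777; 0.1777 < 1, so it converges for any x₀.

yes, ρ = 0.1777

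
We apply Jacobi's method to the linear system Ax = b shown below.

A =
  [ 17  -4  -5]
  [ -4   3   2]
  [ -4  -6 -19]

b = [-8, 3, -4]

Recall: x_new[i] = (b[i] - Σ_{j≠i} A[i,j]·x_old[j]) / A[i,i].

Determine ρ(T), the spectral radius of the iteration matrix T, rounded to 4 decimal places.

0.7625

Write A = D+L+U with D = diag(17, 3, -19).
Jacobi: T = -D⁻¹(L+U), T[2,1] = -(-6)/(-19) = -0.3158; T[2,2] = 0.
  T[0,:] = [+0.0000, +0.2353, +0.2941]
  T[1,:] = [+1.3333, +0.0000, -0.6667]
  T[2,:] = [-0.2105, -0.3158, +0.0000]
|λ(T)| sorted: 0.7625, 0.5433, 0.2192.
ρ = 0.7625; 0.7625 < 1 ⇒ converges.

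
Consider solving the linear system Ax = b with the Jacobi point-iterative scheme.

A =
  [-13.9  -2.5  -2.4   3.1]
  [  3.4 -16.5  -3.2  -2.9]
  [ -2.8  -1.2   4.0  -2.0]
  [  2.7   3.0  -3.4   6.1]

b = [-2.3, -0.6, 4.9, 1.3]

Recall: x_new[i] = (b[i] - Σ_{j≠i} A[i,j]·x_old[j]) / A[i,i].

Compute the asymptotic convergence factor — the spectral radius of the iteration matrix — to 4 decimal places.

Diagonal D = diag(-13.9, -16.5, 4, 6.1); L, U strict lower/upper.
Jacobi T = -D⁻¹(L+U): T[3,0] = -(2.7)/(6.1) = -0.4426; T[3,3] = 0.
  T[0,:] = [+0.0000, -0.1799, -0.1727, +0.2230]
  T[1,:] = [+0.2061, +0.0000, -0.1939, -0.1758]
  T[2,:] = [+0.7000, +0.3000, +0.0000, +0.5000]
  T[3,:] = [-0.4426, -0.4918, +0.5574, +0.0000]
|λ(T)| sorted: 0.6111, 0.4802, 0.4802, 0.3332.
ρ = 0.6111; 0.6111 < 1, so it converges for any x₀.

0.6111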